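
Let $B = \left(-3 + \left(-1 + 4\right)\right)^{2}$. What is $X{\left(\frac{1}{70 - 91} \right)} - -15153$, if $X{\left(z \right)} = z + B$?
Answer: $\frac{318212}{21} \approx 15153.0$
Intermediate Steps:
$B = 0$ ($B = \left(-3 + 3\right)^{2} = 0^{2} = 0$)
$X{\left(z \right)} = z$ ($X{\left(z \right)} = z + 0 = z$)
$X{\left(\frac{1}{70 - 91} \right)} - -15153 = \frac{1}{70 - 91} - -15153 = \frac{1}{-21} + 15153 = - \frac{1}{21} + 15153 = \frac{318212}{21}$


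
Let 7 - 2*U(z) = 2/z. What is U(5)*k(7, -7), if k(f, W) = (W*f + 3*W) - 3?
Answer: -2409/10 ≈ -240.90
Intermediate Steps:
U(z) = 7/2 - 1/z
k(f, W) = -3 + 3*W + W*f (k(f, W) = (3*W + W*f) - 3 = -3 + 3*W + W*f)
U(5)*k(7, -7) = (7/2 - 1/5)*(-3 + 3*(-7) - 7*7) = (7/2 - 1*⅕)*(-3 - 21 - 49) = (7/2 - ⅕)*(-73) = (33/10)*(-73) = -2409/10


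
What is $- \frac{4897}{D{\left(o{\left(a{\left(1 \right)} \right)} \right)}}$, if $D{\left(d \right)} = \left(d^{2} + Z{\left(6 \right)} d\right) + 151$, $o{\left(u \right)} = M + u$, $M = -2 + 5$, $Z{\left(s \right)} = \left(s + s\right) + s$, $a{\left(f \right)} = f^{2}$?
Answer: $- \frac{4897}{239} \approx -20.49$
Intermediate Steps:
$Z{\left(s \right)} = 3 s$ ($Z{\left(s \right)} = 2 s + s = 3 s$)
$M = 3$
$o{\left(u \right)} = 3 + u$
$D{\left(d \right)} = 151 + d^{2} + 18 d$ ($D{\left(d \right)} = \left(d^{2} + 3 \cdot 6 d\right) + 151 = \left(d^{2} + 18 d\right) + 151 = 151 + d^{2} + 18 d$)
$- \frac{4897}{D{\left(o{\left(a{\left(1 \right)} \right)} \right)}} = - \frac{4897}{151 + \left(3 + 1^{2}\right)^{2} + 18 \left(3 + 1^{2}\right)} = - \frac{4897}{151 + \left(3 + 1\right)^{2} + 18 \left(3 + 1\right)} = - \frac{4897}{151 + 4^{2} + 18 \cdot 4} = - \frac{4897}{151 + 16 + 72} = - \frac{4897}{239}$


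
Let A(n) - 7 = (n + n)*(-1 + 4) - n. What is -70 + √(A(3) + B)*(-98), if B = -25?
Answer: -70 - 98*I*√3 ≈ -70.0 - 169.74*I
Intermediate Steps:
A(n) = 7 + 5*n (A(n) = 7 + ((n + n)*(-1 + 4) - n) = 7 + ((2*n)*3 - n) = 7 + (6*n - n) = 7 + 5*n)
-70 + √(A(3) + B)*(-98) = -70 + √((7 + 5*3) - 25)*(-98) = -70 + √((7 + 15) - 25)*(-98) = -70 + √(22 - 25)*(-98) = -70 + √(-3)*(-98) = -70 + (I*√3)*(-98) = -70 - 98*I*√3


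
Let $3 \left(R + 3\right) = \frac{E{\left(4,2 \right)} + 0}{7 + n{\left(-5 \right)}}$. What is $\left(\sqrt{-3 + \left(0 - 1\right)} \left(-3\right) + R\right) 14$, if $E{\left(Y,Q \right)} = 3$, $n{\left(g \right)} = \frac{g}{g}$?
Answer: $- \frac{161}{4} - 84 i \approx -40.25 - 84.0 i$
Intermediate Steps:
$n{\left(g \right)} = 1$
$R = - \frac{23}{8}$ ($R = -3 + \frac{\left(3 + 0\right) \frac{1}{7 + 1}}{3} = -3 + \frac{3 \cdot \frac{1}{8}}{3} = -3 + \frac{1}{3} \cdot \frac{3}{8} = -3 + \frac{1}{8} = - \frac{23}{8} \approx -2.875$)
$\left(\sqrt{-3 + \left(0 - 1\right)} \left(-3\right) + R\right) 14 = \left(\sqrt{-3 + \left(0 - 1\right)} \left(-3\right) - \frac{23}{8}\right) 14 = \left(\sqrt{-3 - 1} \left(-3\right) - \frac{23}{8}\right) 14 = \left(\sqrt{-4} \left(-3\right) - \frac{23}{8}\right) 14 = \left(2 i \left(-3\right) - \frac{23}{8}\right) 14 = \left(- 6 i - \frac{23}{8}\right) 14 = \left(- \frac{23}{8} - 6 i\right) 14 = - \frac{161}{4} - 84 i$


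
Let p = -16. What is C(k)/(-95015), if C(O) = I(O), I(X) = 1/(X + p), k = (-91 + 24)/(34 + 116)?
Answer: 30/46880401 ≈ 6.3993e-7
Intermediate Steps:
k = -67/150 ≈ -0.44667
I(X) = 1/(-16 + X) (I(X) = 1/(X - 16) = 1/(-16 + X))
C(O) = 1/(-16 + O)
C(k)/(-95015) = 1/(-16 - 67/150*(-95015)) = -1/95015/(-2467/150) = -150/2467*(-1/95015) = 30/46880401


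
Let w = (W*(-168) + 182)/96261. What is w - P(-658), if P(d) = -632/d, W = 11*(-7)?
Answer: -26102654/31669869 ≈ -0.82421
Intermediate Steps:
W = -77
w = 13118/96261 (w = (-77*(-168) + 182)/96261 = (12936 + 182)*(1/96261) = 13118*(1/96261) = 13118/96261 ≈ 0.13628)
w - P(-658) = 13118/96261 - (-632)/(-658) = 13118/96261 - (-632)*(-1)/658 = 13118/96261 - 1*316/329 = 13118/96261 - 316/329 = -26102654/31669869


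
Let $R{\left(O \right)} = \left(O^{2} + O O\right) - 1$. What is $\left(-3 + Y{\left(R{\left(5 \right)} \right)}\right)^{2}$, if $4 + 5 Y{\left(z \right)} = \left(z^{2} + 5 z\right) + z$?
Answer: $\frac{7160976}{25} \approx 2.8644 \cdot 10^{5}$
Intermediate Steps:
$R{\left(O \right)} = -1 + 2 O^{2}$ ($R{\left(O \right)} = \left(O^{2} + O^{2}\right) - 1 = 2 O^{2} - 1 = -1 + 2 O^{2}$)
$Y{\left(z \right)} = - \frac{4}{5} + \frac{z^{2}}{5} + \frac{6 z}{5}$ ($Y{\left(z \right)} = - \frac{4}{5} + \frac{\left(z^{2} + 5 z\right) + z}{5} = - \frac{4}{5} + \frac{z^{2} + 6 z}{5} = - \frac{4}{5} + \left(\frac{z^{2}}{5} + \frac{6 z}{5}\right) = - \frac{4}{5} + \frac{z^{2}}{5} + \frac{6 z}{5}$)
$\left(-3 + Y{\left(R{\left(5 \right)} \right)}\right)^{2} = \left(-3 + \left(- \frac{4}{5} + \frac{\left(-1 + 2 \cdot 5^{2}\right)^{2}}{5} + \frac{6 \left(-1 + 2 \cdot 5^{2}\right)}{5}\right)\right)^{2} = \left(-3 + \left(- \frac{4}{5} + \frac{\left(-1 + 2 \cdot 25\right)^{2}}{5} + \frac{6 \left(-1 + 2 \cdot 25\right)}{5}\right)\right)^{2} = \left(-3 + \left(- \frac{4}{5} + \frac{\left(-1 + 50\right)^{2}}{5} + \frac{6 \left(-1 + 50\right)}{5}\right)\right)^{2} = \left(-3 + \left(- \frac{4}{5} + \frac{49^{2}}{5} + \frac{6}{5} \cdot 49\right)\right)^{2} = \left(-3 + \left(- \frac{4}{5} + \frac{1}{5} \cdot 2401 + \frac{294}{5}\right)\right)^{2} = \left(-3 + \left(- \frac{4}{5} + \frac{2401}{5} + \frac{294}{5}\right)\right)^{2} = \left(-3 + \frac{2691}{5}\right)^{2} = \left(\frac{2676}{5}\right)^{2} = \frac{7160976}{25}$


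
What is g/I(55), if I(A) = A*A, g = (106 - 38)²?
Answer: 4624/3025 ≈ 1.5286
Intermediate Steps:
g = 4624 (g = 68² = 4624)
I(A) = A²
g/I(55) = 4624/(55²) = 4624/3025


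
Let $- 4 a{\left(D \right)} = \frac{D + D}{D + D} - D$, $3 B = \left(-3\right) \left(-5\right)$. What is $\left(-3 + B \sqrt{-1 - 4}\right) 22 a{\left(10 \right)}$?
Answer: $- \frac{297}{2} + \frac{495 i \sqrt{5}}{2} \approx -148.5 + 553.43 i$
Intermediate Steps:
$B = 5$ ($B = \frac{\left(-3\right) \left(-5\right)}{3} = \frac{1}{3} \cdot 15 = 5$)
$a{\left(D \right)} = - \frac{1}{4} + \frac{D}{4}$ ($a{\left(D \right)} = - \frac{\frac{D + D}{D + D} - D}{4} = - \frac{\frac{2 D}{2 D} - D}{4} = - \frac{2 D \frac{1}{2 D} - D}{4} = - \frac{1 - D}{4} = - \frac{1}{4} + \frac{D}{4}$)
$\left(-3 + B \sqrt{-1 - 4}\right) 22 a{\left(10 \right)} = \left(-3 + 5 \sqrt{-1 - 4}\right) 22 \left(- \frac{1}{4} + \frac{1}{4} \cdot 10\right) = \left(-3 + 5 \sqrt{-5}\right) 22 \left(- \frac{1}{4} + \frac{5}{2}\right) = \left(-3 + 5 i \sqrt{5}\right) 22 \cdot \frac{9}{4} = \left(-66 + 110 i \sqrt{5}\right) \frac{9}{4} = - \frac{297}{2} + \frac{495 i \sqrt{5}}{2}$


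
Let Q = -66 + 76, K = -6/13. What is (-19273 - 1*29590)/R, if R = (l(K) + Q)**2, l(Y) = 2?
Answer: -48863/144 ≈ -339.33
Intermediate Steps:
K = -6/13 (K = -6*1/13 = -6/13 ≈ -0.46154)
Q = 10
R = 144 (R = (2 + 10)**2 = 12**2 = 144)
(-19273 - 1*29590)/R = (-19273 - 1*29590)/144 = (-19273 - 29590)*(1/144) = -48863*1/144 = -48863/144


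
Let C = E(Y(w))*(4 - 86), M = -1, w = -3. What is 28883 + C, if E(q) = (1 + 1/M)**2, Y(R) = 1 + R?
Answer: 28883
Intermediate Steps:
E(q) = 0 (E(q) = (1 + 1/(-1))**2 = (1 - 1)**2 = 0**2 = 0)
C = 0 (C = 0*(4 - 86) = 0*(-82) = 0)
28883 + C = 28883 + 0 = 28883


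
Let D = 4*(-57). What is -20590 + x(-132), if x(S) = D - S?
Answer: -20686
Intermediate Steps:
D = -228
x(S) = -228 - S
-20590 + x(-132) = -20590 + (-228 - 1*(-132)) = -20590 + (-228 + 132) = -20590 - 96 = -20686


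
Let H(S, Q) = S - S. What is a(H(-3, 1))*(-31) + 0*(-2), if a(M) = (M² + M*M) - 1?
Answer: 31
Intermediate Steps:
H(S, Q) = 0
a(M) = -1 + 2*M² (a(M) = (M² + M²) - 1 = 2*M² - 1 = -1 + 2*M²)
a(H(-3, 1))*(-31) + 0*(-2) = (-1 + 2*0²)*(-31) + 0*(-2) = (-1 + 2*0)*(-31) + 0 = (-1 + 0)*(-31) + 0 = -1*(-31) + 0 = 31 + 0 = 31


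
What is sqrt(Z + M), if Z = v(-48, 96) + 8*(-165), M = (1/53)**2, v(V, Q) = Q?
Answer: 11*I*sqrt(28415)/53 ≈ 34.986*I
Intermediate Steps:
M = 1/2809 (M = (1/53)**2 = 1/2809 ≈ 0.00035600)
Z = -1224 (Z = 96 + 8*(-165) = 96 - 1320 = -1224)
sqrt(Z + M) = sqrt(-1224 + 1/2809) = sqrt(-3438215/2809) = 11*I*sqrt(28415)/53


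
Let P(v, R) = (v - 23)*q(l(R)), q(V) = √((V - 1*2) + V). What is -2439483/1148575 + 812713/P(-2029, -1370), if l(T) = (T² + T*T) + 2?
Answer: -2439483/1148575 - 812713*√834178/5135199768 ≈ -2.2685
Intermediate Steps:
l(T) = 2 + 2*T² (l(T) = (T² + T²) + 2 = 2*T² + 2 = 2 + 2*T²)
q(V) = √(-2 + 2*V) (q(V) = √((V - 2) + V) = √((-2 + V) + V) = √(-2 + 2*V))
P(v, R) = √(2 + 4*R²)*(-23 + v) (P(v, R) = (v - 23)*√(-2 + 2*(2 + 2*R²)) = (-23 + v)*√(-2 + (4 + 4*R²)) = (-23 + v)*√(2 + 4*R²) = √(2 + 4*R²)*(-23 + v))
-2439483/1148575 + 812713/P(-2029, -1370) = -2439483/1148575 + 812713/((√(2 + 4*(-1370)²)*(-23 - 2029))) = -2439483*1/1148575 + 812713/((√(2 + 4*1876900)*(-2052))) = -2439483/1148575 + 812713/((√(2 + 7507600)*(-2052))) = -2439483/1148575 + 812713/((√7507602*(-2052))) = -2439483/1148575 + 812713/(((3*√834178)*(-2052))) = -2439483/1148575 + 812713/((-6156*√834178)) = -2439483/1148575 + 812713*(-√834178/5135199768) = -2439483/1148575 - 812713*√834178/5135199768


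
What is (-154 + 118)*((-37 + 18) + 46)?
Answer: -972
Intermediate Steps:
(-154 + 118)*((-37 + 18) + 46) = -36*(-19 + 46) = -36*27 = -972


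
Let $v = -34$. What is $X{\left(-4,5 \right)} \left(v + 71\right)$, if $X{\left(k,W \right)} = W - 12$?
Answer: $-259$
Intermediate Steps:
$X{\left(k,W \right)} = -12 + W$
$X{\left(-4,5 \right)} \left(v + 71\right) = \left(-12 + 5\right) \left(-34 + 71\right) = \left(-7\right) 37 = -259$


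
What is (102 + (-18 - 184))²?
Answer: 10000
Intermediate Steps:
(102 + (-18 - 184))² = (102 - 202)² = (-100)² = 10000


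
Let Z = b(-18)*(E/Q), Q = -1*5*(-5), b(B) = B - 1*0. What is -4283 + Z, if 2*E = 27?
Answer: -107318/25 ≈ -4292.7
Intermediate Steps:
E = 27/2 (E = (½)*27 = 27/2 ≈ 13.500)
b(B) = B (b(B) = B + 0 = B)
Q = 25 (Q = -5*(-5) = 25)
Z = -243/25 ≈ -9.7200
-4283 + Z = -4283 - 243/25 = -107318/25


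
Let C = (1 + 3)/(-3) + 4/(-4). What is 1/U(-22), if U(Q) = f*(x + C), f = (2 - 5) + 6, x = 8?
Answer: 1/17 ≈ 0.058824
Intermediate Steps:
f = 3 (f = -3 + 6 = 3)
C = -7/3 (C = 4*(-1/3) + 4*(-1/4) = -4/3 - 1 = -7/3 ≈ -2.3333)
U(Q) = 17 (U(Q) = 3*(8 - 7/3) = 3*(17/3) = 17)
1/U(-22) = 1/17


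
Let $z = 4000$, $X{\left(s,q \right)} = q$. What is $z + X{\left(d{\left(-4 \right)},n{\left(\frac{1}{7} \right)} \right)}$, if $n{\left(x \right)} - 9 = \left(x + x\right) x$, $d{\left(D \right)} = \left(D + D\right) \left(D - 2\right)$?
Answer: $\frac{196443}{49} \approx 4009.0$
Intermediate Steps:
$d{\left(D \right)} = 2 D \left(-2 + D\right)$
$n{\left(x \right)} = 9 + 2 x^{2}$ ($n{\left(x \right)} = 9 + \left(x + x\right) x = 9 + 2 x x = 9 + 2 x^{2}$)
$z + X{\left(d{\left(-4 \right)},n{\left(\frac{1}{7} \right)} \right)} = 4000 + \left(9 + 2 \left(\frac{1}{7}\right)^{2}\right) = 4000 + \left(9 + \frac{2}{49}\right) = 4000 + \frac{443}{49} = \frac{196443}{49}$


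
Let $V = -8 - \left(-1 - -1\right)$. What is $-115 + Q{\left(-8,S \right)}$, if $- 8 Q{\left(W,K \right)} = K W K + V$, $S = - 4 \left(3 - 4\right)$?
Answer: $-98$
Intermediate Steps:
$V = -8$ ($V = -8 - \left(-1 + 1\right) = -8 - 0 = -8 + 0 = -8$)
$S = 4$ ($S = \left(-4\right) \left(-1\right) = 4$)
$Q{\left(W,K \right)} = 1 - \frac{W K^{2}}{8}$ ($Q{\left(W,K \right)} = - \frac{K W K - 8}{8} = - \frac{W K^{2} - 8}{8} = - \frac{-8 + W K^{2}}{8} = 1 - \frac{W K^{2}}{8}$)
$-115 + Q{\left(-8,S \right)} = -115 - \left(-1 - 4^{2}\right) = -115 - \left(-1 - 16\right) = -115 + \left(1 + 16\right) = -115 + 17 = -98$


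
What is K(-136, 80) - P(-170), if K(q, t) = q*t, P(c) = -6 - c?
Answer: -11044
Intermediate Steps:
K(-136, 80) - P(-170) = -136*80 - (-6 - 1*(-170)) = -10880 - (-6 + 170) = -10880 - 1*164 = -10880 - 164 = -11044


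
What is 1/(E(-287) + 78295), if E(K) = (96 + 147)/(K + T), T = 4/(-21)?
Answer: 6031/472192042 ≈ 1.2772e-5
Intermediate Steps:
T = -4/21 (T = -1/21*4 = -4/21 ≈ -0.19048)
E(K) = 243/(-4/21 + K) (E(K) = (96 + 147)/(K - 4/21) = 243/(-4/21 + K))
1/(E(-287) + 78295) = 1/(5103/(-4 + 21*(-287)) + 78295) = 1/(5103/(-4 - 6027) + 78295) = 1/(5103/(-6031) + 78295) = 1/(5103*(-1/6031) + 78295) = 1/(-5103/6031 + 78295) = 1/(472192042/6031) = 6031/472192042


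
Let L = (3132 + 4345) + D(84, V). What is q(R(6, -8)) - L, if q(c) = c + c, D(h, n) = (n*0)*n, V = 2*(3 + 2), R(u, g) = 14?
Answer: -7449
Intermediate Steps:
V = 10 (V = 2*5 = 10)
D(h, n) = 0 (D(h, n) = 0*n = 0)
L = 7477 (L = (3132 + 4345) + 0 = 7477 + 0 = 7477)
q(c) = 2*c
q(R(6, -8)) - L = 2*14 - 1*7477 = 28 - 7477 = -7449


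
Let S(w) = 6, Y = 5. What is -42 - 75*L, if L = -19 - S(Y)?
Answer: 1833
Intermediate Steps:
L = -25 (L = -19 - 1*6 = -19 - 6 = -25)
-42 - 75*L = -42 - 75*(-25) = -42 + 1875 = 1833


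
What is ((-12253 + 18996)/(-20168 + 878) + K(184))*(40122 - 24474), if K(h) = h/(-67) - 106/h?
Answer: -284665652824/4954315 ≈ -57458.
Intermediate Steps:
K(h) = -106/h - h/67 (K(h) = h*(-1/67) - 106/h = -h/67 - 106/h = -106/h - h/67)
((-12253 + 18996)/(-20168 + 878) + K(184))*(40122 - 24474) = ((-12253 + 18996)/(-20168 + 878) + (-106/184 - 1/67*184))*(40122 - 24474) = (6743/(-19290) + (-106*1/184 - 184/67))*15648 = (6743*(-1/19290) + (-53/92 - 184/67))*15648 = (-6743/19290 - 20479/6164)*15648 = -218301881/59451780*15648 = -284665652824/4954315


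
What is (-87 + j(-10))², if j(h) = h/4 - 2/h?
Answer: 797449/100 ≈ 7974.5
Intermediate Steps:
j(h) = -2/h + h/4 (j(h) = h*(¼) - 2/h = h/4 - 2/h = -2/h + h/4)
(-87 + j(-10))² = (-87 + (-2/(-10) + (¼)*(-10)))² = (-87 + (-2*(-⅒) - 5/2))² = (-87 + (⅕ - 5/2))² = (-87 - 23/10)² = (-893/10)² = 797449/100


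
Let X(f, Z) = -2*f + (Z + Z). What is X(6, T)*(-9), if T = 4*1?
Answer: 36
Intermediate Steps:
T = 4
X(f, Z) = -2*f + 2*Z
X(6, T)*(-9) = (-2*6 + 2*4)*(-9) = (-12 + 8)*(-9) = -4*(-9) = 36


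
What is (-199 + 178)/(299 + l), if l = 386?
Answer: -21/685 ≈ -0.030657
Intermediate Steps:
(-199 + 178)/(299 + l) = (-199 + 178)/(299 + 386) = -21/685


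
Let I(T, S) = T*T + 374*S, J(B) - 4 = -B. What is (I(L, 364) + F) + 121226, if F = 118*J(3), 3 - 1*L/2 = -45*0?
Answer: 257516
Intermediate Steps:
J(B) = 4 - B
L = 6 (L = 6 - (-90)*0 = 6 - 2*0 = 6 + 0 = 6)
I(T, S) = T² + 374*S
F = 118 (F = 118*(4 - 1*3) = 118*(4 - 3) = 118*1 = 118)
(I(L, 364) + F) + 121226 = ((6² + 374*364) + 118) + 121226 = ((36 + 136136) + 118) + 121226 = (136172 + 118) + 121226 = 136290 + 121226 = 257516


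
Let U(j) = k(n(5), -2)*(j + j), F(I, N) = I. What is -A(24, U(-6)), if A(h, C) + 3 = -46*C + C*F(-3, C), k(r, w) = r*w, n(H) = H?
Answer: 5883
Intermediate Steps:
U(j) = -20*j (U(j) = (5*(-2))*(j + j) = -20*j)
A(h, C) = -3 - 49*C (A(h, C) = -3 + (-46*C + C*(-3)) = -3 + (-46*C - 3*C) = -3 - 49*C)
-A(24, U(-6)) = -(-3 - (-980)*(-6)) = -(-3 - 49*120) = -(-3 - 5880) = -1*(-5883) = 5883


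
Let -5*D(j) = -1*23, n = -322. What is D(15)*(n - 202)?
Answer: -12052/5 ≈ -2410.4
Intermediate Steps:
D(j) = 23/5 (D(j) = -(-1)*23/5 = -⅕*(-23) = 23/5)
D(15)*(n - 202) = 23*(-322 - 202)/5 = (23/5)*(-524) = -12052/5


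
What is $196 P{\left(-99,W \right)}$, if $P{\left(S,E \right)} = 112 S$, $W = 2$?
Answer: $-2173248$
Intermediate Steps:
$196 P{\left(-99,W \right)} = 196 \cdot 112 \left(-99\right) = 196 \left(-11088\right) = -2173248$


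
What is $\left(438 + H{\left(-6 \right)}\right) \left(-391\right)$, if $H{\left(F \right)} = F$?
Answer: $-168912$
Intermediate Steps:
$\left(438 + H{\left(-6 \right)}\right) \left(-391\right) = \left(438 - 6\right) \left(-391\right) = 432 \left(-391\right) = -168912$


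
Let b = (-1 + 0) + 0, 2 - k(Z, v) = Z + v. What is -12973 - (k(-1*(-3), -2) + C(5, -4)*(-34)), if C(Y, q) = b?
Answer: -13008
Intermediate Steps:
k(Z, v) = 2 - Z - v (k(Z, v) = 2 - (Z + v) = 2 + (-Z - v) = 2 - Z - v)
b = -1 (b = -1 + 0 = -1)
C(Y, q) = -1
-12973 - (k(-1*(-3), -2) + C(5, -4)*(-34)) = -12973 - ((2 - (-1)*(-3) - 1*(-2)) - 1*(-34)) = -12973 - ((2 - 1*3 + 2) + 34) = -12973 - ((2 - 3 + 2) + 34) = -12973 - (1 + 34) = -12973 - 1*35 = -12973 - 35 = -13008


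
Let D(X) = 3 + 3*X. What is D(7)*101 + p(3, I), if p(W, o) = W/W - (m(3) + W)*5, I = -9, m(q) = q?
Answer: 2395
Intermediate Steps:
p(W, o) = -14 - 5*W (p(W, o) = W/W - (3 + W)*5 = 1 - (15 + 5*W) = 1 + (-15 - 5*W) = -14 - 5*W)
D(7)*101 + p(3, I) = (3 + 3*7)*101 + (-14 - 5*3) = (3 + 21)*101 + (-14 - 15) = 24*101 - 29 = 2424 - 29 = 2395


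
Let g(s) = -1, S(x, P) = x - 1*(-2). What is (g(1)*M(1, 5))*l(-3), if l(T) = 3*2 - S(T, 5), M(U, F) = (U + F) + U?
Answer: -49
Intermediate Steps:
S(x, P) = 2 + x (S(x, P) = x + 2 = 2 + x)
M(U, F) = F + 2*U (M(U, F) = (F + U) + U = F + 2*U)
l(T) = 4 - T (l(T) = 3*2 - (2 + T) = 6 + (-2 - T) = 4 - T)
(g(1)*M(1, 5))*l(-3) = (-(5 + 2*1))*(4 - 1*(-3)) = (-(5 + 2))*(4 + 3) = -1*7*7 = -7*7 = -49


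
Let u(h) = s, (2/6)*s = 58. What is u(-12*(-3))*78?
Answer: 13572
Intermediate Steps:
s = 174 (s = 3*58 = 174)
u(h) = 174
u(-12*(-3))*78 = 174*78 = 13572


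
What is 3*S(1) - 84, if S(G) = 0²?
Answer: -84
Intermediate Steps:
S(G) = 0
3*S(1) - 84 = 3*0 - 84 = 0 - 84 = -84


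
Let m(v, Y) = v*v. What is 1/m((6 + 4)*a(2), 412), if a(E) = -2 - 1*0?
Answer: 1/400 ≈ 0.0025000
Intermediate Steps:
a(E) = -2 (a(E) = -2 + 0 = -2)
m(v, Y) = v²
1/m((6 + 4)*a(2), 412) = 1/(((6 + 4)*(-2))²) = 1/((10*(-2))²) = 1/((-20)²) = 1/400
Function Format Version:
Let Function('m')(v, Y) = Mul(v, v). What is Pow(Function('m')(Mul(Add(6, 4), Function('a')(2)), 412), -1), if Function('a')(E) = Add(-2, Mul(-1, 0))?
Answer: Rational(1, 400) ≈ 0.0025000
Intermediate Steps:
Function('a')(E) = -2 (Function('a')(E) = Add(-2, 0) = -2)
Function('m')(v, Y) = Pow(v, 2)
Pow(Function('m')(Mul(Add(6, 4), Function('a')(2)), 412), -1) = Pow(Pow(Mul(Add(6, 4), -2), 2), -1) = Pow(Pow(Mul(10, -2), 2), -1) = Pow(Pow(-20, 2), -1) = Pow(400, -1) = Rational(1, 400)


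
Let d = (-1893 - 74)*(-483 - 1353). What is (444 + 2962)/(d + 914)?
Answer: 1703/1806163 ≈ 0.00094288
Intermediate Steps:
d = 3611412 (d = -1967*(-1836) = 3611412)
(444 + 2962)/(d + 914) = (444 + 2962)/(3611412 + 914) = 3406/3612326 = 3406*(1/3612326) = 1703/1806163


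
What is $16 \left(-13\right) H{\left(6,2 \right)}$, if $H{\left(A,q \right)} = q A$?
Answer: $-2496$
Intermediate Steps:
$H{\left(A,q \right)} = A q$
$16 \left(-13\right) H{\left(6,2 \right)} = 16 \left(-13\right) 6 \cdot 2 = \left(-208\right) 12 = -2496$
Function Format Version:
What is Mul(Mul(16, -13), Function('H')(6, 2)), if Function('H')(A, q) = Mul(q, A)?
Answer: -2496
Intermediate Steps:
Function('H')(A, q) = Mul(A, q)
Mul(Mul(16, -13), Function('H')(6, 2)) = Mul(Mul(16, -13), Mul(6, 2)) = Mul(-208, 12) = -2496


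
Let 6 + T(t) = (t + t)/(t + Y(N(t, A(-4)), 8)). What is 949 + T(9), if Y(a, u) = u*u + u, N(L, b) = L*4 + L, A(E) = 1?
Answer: 8489/9 ≈ 943.22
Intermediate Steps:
N(L, b) = 5*L (N(L, b) = 4*L + L = 5*L)
Y(a, u) = u + u² (Y(a, u) = u² + u = u + u²)
T(t) = -6 + 2*t/(72 + t) (T(t) = -6 + (t + t)/(t + 8*(1 + 8)) = -6 + (2*t)/(t + 8*9) = -6 + (2*t)/(t + 72) = -6 + (2*t)/(72 + t) = -6 + 2*t/(72 + t))
949 + T(9) = 949 + 4*(-108 - 1*9)/(72 + 9) = 949 + 4*(-108 - 9)/81 = 949 + 4*(1/81)*(-117) = 949 - 52/9 = 8489/9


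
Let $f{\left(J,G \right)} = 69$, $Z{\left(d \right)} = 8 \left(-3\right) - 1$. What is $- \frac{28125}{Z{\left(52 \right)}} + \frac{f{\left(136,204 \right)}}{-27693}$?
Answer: $\frac{10384852}{9231} \approx 1125.0$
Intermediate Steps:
$Z{\left(d \right)} = -25$ ($Z{\left(d \right)} = -24 - 1 = -25$)
$- \frac{28125}{Z{\left(52 \right)}} + \frac{f{\left(136,204 \right)}}{-27693} = - \frac{28125}{-25} + \frac{69}{-27693} = \left(-28125\right) \left(- \frac{1}{25}\right) + 69 \left(- \frac{1}{27693}\right) = 1125 - \frac{23}{9231} = \frac{10384852}{9231}$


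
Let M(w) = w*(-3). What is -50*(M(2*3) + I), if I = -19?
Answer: 1850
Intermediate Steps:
M(w) = -3*w
-50*(M(2*3) + I) = -50*(-6*3 - 19) = -50*(-3*6 - 19) = -50*(-18 - 19) = -50*(-37) = 1850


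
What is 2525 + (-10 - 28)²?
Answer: 3969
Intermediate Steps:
2525 + (-10 - 28)² = 2525 + (-38)² = 2525 + 1444 = 3969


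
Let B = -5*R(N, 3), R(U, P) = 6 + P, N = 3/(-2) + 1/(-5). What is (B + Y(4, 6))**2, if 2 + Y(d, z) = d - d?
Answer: 2209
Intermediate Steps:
N = -17/10 (N = 3*(-1/2) + 1*(-1/5) = -3/2 - 1/5 = -17/10 ≈ -1.7000)
Y(d, z) = -2 (Y(d, z) = -2 + (d - d) = -2 + 0 = -2)
B = -45 (B = -5*(6 + 3) = -5*9 = -45)
(B + Y(4, 6))**2 = (-45 - 2)**2 = (-47)**2 = 2209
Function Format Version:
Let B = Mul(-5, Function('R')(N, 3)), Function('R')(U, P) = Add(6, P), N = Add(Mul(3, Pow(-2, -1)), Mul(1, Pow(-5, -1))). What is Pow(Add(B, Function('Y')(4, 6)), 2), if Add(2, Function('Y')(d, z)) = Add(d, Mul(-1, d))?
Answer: 2209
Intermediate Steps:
N = Rational(-17, 10) (N = Add(Mul(3, Rational(-1, 2)), Mul(1, Rational(-1, 5))) = Add(Rational(-3, 2), Rational(-1, 5)) = Rational(-17, 10) ≈ -1.7000)
Function('Y')(d, z) = -2 (Function('Y')(d, z) = Add(-2, Add(d, Mul(-1, d))) = Add(-2, 0) = -2)
B = -45 (B = Mul(-5, Add(6, 3)) = Mul(-5, 9) = -45)
Pow(Add(B, Function('Y')(4, 6)), 2) = Pow(Add(-45, -2), 2) = Pow(-47, 2) = 2209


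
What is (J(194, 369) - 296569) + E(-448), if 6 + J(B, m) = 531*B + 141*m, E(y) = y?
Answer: -141980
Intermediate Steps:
J(B, m) = -6 + 141*m + 531*B (J(B, m) = -6 + (531*B + 141*m) = -6 + (141*m + 531*B) = -6 + 141*m + 531*B)
(J(194, 369) - 296569) + E(-448) = ((-6 + 141*369 + 531*194) - 296569) - 448 = ((-6 + 52029 + 103014) - 296569) - 448 = (155037 - 296569) - 448 = -141532 - 448 = -141980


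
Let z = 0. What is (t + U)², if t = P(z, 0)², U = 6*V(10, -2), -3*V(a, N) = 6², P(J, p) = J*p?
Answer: 5184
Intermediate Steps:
V(a, N) = -12 (V(a, N) = -⅓*6² = -⅓*36 = -12)
U = -72 (U = 6*(-12) = -72)
t = 0 (t = (0*0)² = 0² = 0)
(t + U)² = (0 - 72)² = (-72)² = 5184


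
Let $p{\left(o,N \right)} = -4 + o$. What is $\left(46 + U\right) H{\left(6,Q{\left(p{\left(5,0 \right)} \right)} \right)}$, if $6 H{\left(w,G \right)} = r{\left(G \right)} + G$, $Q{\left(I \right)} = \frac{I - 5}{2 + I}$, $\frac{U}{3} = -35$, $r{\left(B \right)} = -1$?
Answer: $\frac{413}{18} \approx 22.944$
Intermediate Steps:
$U = -105$ ($U = 3 \left(-35\right) = -105$)
$Q{\left(I \right)} = \frac{-5 + I}{2 + I}$
$H{\left(w,G \right)} = - \frac{1}{6} + \frac{G}{6}$ ($H{\left(w,G \right)} = \frac{-1 + G}{6} = - \frac{1}{6} + \frac{G}{6}$)
$\left(46 + U\right) H{\left(6,Q{\left(p{\left(5,0 \right)} \right)} \right)} = \left(46 - 105\right) \left(- \frac{1}{6} + \frac{\frac{1}{2 + \left(-4 + 5\right)} \left(-5 + \left(-4 + 5\right)\right)}{6}\right) = - 59 \left(- \frac{1}{6} + \frac{\frac{1}{2 + 1} \left(-5 + 1\right)}{6}\right) = - 59 \left(- \frac{1}{6} + \frac{\frac{1}{3} \left(-4\right)}{6}\right) = - 59 \left(- \frac{1}{6} + \frac{1}{6} \left(- \frac{4}{3}\right)\right) = - 59 \left(- \frac{1}{6} - \frac{2}{9}\right) = \left(-59\right) \left(- \frac{7}{18}\right) = \frac{413}{18}$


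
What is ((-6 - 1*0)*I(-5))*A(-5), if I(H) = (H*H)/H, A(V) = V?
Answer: -150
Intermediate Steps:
I(H) = H (I(H) = H²/H = H)
((-6 - 1*0)*I(-5))*A(-5) = ((-6 - 1*0)*(-5))*(-5) = ((-6 + 0)*(-5))*(-5) = -6*(-5)*(-5) = 30*(-5) = -150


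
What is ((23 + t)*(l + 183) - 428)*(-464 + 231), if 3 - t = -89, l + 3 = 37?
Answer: -5714791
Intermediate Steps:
l = 34 (l = -3 + 37 = 34)
t = 92 (t = 3 - 1*(-89) = 3 + 89 = 92)
((23 + t)*(l + 183) - 428)*(-464 + 231) = ((23 + 92)*(34 + 183) - 428)*(-464 + 231) = (115*217 - 428)*(-233) = (24955 - 428)*(-233) = 24527*(-233) = -5714791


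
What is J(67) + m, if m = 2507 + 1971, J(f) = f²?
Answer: 8967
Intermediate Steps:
m = 4478
J(67) + m = 67² + 4478 = 4489 + 4478 = 8967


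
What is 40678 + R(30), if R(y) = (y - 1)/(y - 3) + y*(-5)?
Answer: 1094285/27 ≈ 40529.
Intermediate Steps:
R(y) = -5*y + (-1 + y)/(-3 + y) (R(y) = (-1 + y)/(-3 + y) - 5*y = -5*y + (-1 + y)/(-3 + y))
40678 + R(30) = 40678 + (-1 - 5*30**2 + 16*30)/(-3 + 30) = 40678 + (-1 - 5*900 + 480)/27 = 40678 + (-1 - 4500 + 480)/27 = 40678 + (1/27)*(-4021) = 40678 - 4021/27 = 1094285/27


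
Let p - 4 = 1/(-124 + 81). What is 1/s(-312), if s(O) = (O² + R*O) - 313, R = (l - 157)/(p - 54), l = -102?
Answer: 717/68412979 ≈ 1.0480e-5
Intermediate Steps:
p = 171/43 (p = 4 + 1/(-124 + 81) = 4 + 1/(-43) = 4 - 1/43 = 171/43 ≈ 3.9767)
R = 11137/2151 (R = (-102 - 157)/(171/43 - 54) = -259/(-2151/43) = -259*(-43/2151) = 11137/2151 ≈ 5.1776)
s(O) = -313 + O² + 11137*O/2151 (s(O) = (O² + 11137*O/2151) - 313 = -313 + O² + 11137*O/2151)
1/s(-312) = 1/(-313 + (-312)² + (11137/2151)*(-312)) = 1/(-313 + 97344 - 1158248/717) = 1/(68412979/717) = 717/68412979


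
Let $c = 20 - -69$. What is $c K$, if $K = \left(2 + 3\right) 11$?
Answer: $4895$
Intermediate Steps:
$c = 89$ ($c = 20 + 69 = 89$)
$K = 55$ ($K = 5 \cdot 11 = 55$)
$c K = 89 \cdot 55 = 4895$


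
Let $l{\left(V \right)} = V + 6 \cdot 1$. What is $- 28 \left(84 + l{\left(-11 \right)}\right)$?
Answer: $-2212$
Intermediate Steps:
$l{\left(V \right)} = 6 + V$ ($l{\left(V \right)} = V + 6 = 6 + V$)
$- 28 \left(84 + l{\left(-11 \right)}\right) = - 28 \left(84 + \left(6 - 11\right)\right) = - 28 \left(84 - 5\right) = \left(-28\right) 79 = -2212$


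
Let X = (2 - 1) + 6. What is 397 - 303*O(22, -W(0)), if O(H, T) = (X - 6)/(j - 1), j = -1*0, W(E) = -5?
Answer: 700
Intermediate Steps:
X = 7 (X = 1 + 6 = 7)
j = 0
O(H, T) = -1 (O(H, T) = (7 - 6)/(0 - 1) = 1/(-1) = 1*(-1) = -1)
397 - 303*O(22, -W(0)) = 397 - 303*(-1) = 397 + 303 = 700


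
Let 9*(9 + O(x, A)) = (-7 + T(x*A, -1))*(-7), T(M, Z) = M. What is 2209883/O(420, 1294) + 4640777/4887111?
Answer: -79544156769533/18592485991512 ≈ -4.2783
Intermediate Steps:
O(x, A) = -32/9 - 7*A*x/9 (O(x, A) = -9 + ((-7 + x*A)*(-7))/9 = -9 + ((-7 + A*x)*(-7))/9 = -9 + (49 - 7*A*x)/9 = -9 + (49/9 - 7*A*x/9) = -32/9 - 7*A*x/9)
2209883/O(420, 1294) + 4640777/4887111 = 2209883/(-32/9 - 7/9*1294*420) + 4640777/4887111 = 2209883/(-32/9 - 1268120/3) + 4640777*(1/4887111) = 2209883/(-3804392/9) + 4640777/4887111 = 2209883*(-9/3804392) + 4640777/4887111 = -19888947/3804392 + 4640777/4887111 = -79544156769533/18592485991512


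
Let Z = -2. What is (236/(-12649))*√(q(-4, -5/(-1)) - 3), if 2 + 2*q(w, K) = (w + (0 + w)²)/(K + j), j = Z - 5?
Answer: -236*I*√7/12649 ≈ -0.049363*I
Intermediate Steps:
j = -7 (j = -2 - 5 = -7)
q(w, K) = -1 + (w + w²)/(2*(-7 + K)) (q(w, K) = -1 + ((w + (0 + w)²)/(K - 7))/2 = -1 + ((w + w²)/(-7 + K))/2 = -1 + (w + w²)/(2*(-7 + K)))
(236/(-12649))*√(q(-4, -5/(-1)) - 3) = (236/(-12649))*√((14 - 4 + (-4)² - (-10)/(-1))/(2*(-7 - 5/(-1))) - 3) = (236*(-1/12649))*√((14 - 4 + 16 - (-10)*(-1))/(2*(-7 - 5*(-1))) - 3) = -236*√((14 - 4 + 16 - 2*5)/(2*(-7 + 5)) - 3)/12649 = -236*√((½)*(14 - 4 + 16 - 10)/(-2) - 3)/12649 = -236*√((½)*(-½)*16 - 3)/12649 = -236*√(-4 - 3)/12649 = -236*I*√7/12649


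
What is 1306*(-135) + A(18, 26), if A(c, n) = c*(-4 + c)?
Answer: -176058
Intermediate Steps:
1306*(-135) + A(18, 26) = 1306*(-135) + 18*(-4 + 18) = -176310 + 18*14 = -176310 + 252 = -176058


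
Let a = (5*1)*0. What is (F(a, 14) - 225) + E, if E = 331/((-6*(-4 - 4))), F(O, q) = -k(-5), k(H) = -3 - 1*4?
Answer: -10133/48 ≈ -211.10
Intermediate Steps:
k(H) = -7 (k(H) = -3 - 4 = -7)
a = 0 (a = 5*0 = 0)
F(O, q) = 7 (F(O, q) = -1*(-7) = 7)
E = 331/48 (E = 331/((-6*(-8))) = 331/48 ≈ 6.8958)
(F(a, 14) - 225) + E = (7 - 225) + 331/48 = -218 + 331/48 = -10133/48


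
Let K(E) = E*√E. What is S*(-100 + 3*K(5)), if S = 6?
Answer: -600 + 90*√5 ≈ -398.75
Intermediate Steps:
K(E) = E^(3/2)
S*(-100 + 3*K(5)) = 6*(-100 + 3*5^(3/2)) = 6*(-100 + 3*(5*√5)) = 6*(-100 + 15*√5) = -600 + 90*√5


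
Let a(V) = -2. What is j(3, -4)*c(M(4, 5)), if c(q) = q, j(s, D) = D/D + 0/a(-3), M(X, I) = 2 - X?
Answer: -2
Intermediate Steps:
j(s, D) = 1 (j(s, D) = D/D + 0/(-2) = 1 + 0*(-½) = 1 + 0 = 1)
j(3, -4)*c(M(4, 5)) = 1*(2 - 1*4) = 1*(2 - 4) = 1*(-2) = -2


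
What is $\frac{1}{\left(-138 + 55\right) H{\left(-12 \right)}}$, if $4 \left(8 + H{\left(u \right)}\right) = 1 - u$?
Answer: $\frac{4}{1577} \approx 0.0025365$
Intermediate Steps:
$H{\left(u \right)} = - \frac{31}{4} - \frac{u}{4}$ ($H{\left(u \right)} = -8 + \frac{1 - u}{4} = -8 - \left(- \frac{1}{4} + \frac{u}{4}\right) = - \frac{31}{4} - \frac{u}{4}$)
$\frac{1}{\left(-138 + 55\right) H{\left(-12 \right)}} = \frac{1}{\left(-138 + 55\right) \left(- \frac{31}{4} - -3\right)} = \frac{1}{\left(-83\right) \left(- \frac{31}{4} + 3\right)} = \frac{1}{\left(-83\right) \left(- \frac{19}{4}\right)} = \frac{1}{\frac{1577}{4}} = \frac{4}{1577}$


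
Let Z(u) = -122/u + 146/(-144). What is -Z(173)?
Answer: 21413/12456 ≈ 1.7191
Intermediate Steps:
Z(u) = -73/72 - 122/u (Z(u) = -122/u + 146*(-1/144) = -122/u - 73/72 = -73/72 - 122/u)
-Z(173) = -(-73/72 - 122/173) = -1*(-21413/12456) = 21413/12456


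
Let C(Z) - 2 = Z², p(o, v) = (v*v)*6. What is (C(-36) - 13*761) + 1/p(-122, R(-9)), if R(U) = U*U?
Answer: -338350769/39366 ≈ -8595.0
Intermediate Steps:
R(U) = U²
p(o, v) = 6*v² (p(o, v) = v²*6 = 6*v²)
C(Z) = 2 + Z²
(C(-36) - 13*761) + 1/p(-122, R(-9)) = ((2 + (-36)²) - 13*761) + 1/(6*((-9)²)²) = ((2 + 1296) - 9893) + 1/(6*81²) = (1298 - 9893) + 1/(6*6561) = -8595 + 1/39366 = -338350769/39366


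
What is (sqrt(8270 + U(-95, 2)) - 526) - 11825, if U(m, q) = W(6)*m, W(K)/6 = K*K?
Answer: -12351 + 35*I*sqrt(10) ≈ -12351.0 + 110.68*I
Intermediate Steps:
W(K) = 6*K**2 (W(K) = 6*(K*K) = 6*K**2)
U(m, q) = 216*m (U(m, q) = (6*6**2)*m = (6*36)*m = 216*m)
(sqrt(8270 + U(-95, 2)) - 526) - 11825 = (sqrt(8270 + 216*(-95)) - 526) - 11825 = (sqrt(8270 - 20520) - 526) - 11825 = (sqrt(-12250) - 526) - 11825 = (35*I*sqrt(10) - 526) - 11825 = (-526 + 35*I*sqrt(10)) - 11825 = -12351 + 35*I*sqrt(10)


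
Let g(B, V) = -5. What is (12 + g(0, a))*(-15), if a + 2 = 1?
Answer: -105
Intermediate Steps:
a = -1 (a = -2 + 1 = -1)
(12 + g(0, a))*(-15) = (12 - 5)*(-15) = 7*(-15) = -105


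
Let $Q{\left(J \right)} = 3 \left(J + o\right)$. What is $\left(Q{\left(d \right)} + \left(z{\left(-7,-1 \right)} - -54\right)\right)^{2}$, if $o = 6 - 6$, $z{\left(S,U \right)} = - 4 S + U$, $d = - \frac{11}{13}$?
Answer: $\frac{1040400}{169} \approx 6156.2$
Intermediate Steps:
$d = - \frac{11}{13}$ ($d = \left(-11\right) \frac{1}{13} = - \frac{11}{13} \approx -0.84615$)
$z{\left(S,U \right)} = U - 4 S$
$o = 0$ ($o = 6 - 6 = 0$)
$Q{\left(J \right)} = 3 J$ ($Q{\left(J \right)} = 3 \left(J + 0\right) = 3 J$)
$\left(Q{\left(d \right)} + \left(z{\left(-7,-1 \right)} - -54\right)\right)^{2} = \left(3 \left(- \frac{11}{13}\right) - -81\right)^{2} = \left(- \frac{33}{13} + \left(\left(-1 + 28\right) + 54\right)\right)^{2} = \left(- \frac{33}{13} + \left(27 + 54\right)\right)^{2} = \left(- \frac{33}{13} + 81\right)^{2} = \left(\frac{1020}{13}\right)^{2} = \frac{1040400}{169}$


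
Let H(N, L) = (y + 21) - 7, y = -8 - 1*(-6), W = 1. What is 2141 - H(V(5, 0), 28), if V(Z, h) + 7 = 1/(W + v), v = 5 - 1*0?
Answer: 2129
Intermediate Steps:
v = 5 (v = 5 + 0 = 5)
V(Z, h) = -41/6 (V(Z, h) = -7 + 1/(1 + 5) = -7 + 1/6 = -41/6)
y = -2 (y = -8 + 6 = -2)
H(N, L) = 12 (H(N, L) = (-2 + 21) - 7 = 19 - 7 = 12)
2141 - H(V(5, 0), 28) = 2141 - 1*12 = 2141 - 12 = 2129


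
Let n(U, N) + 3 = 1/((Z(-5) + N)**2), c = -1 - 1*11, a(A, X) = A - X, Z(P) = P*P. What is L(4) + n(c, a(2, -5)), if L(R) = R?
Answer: 1025/1024 ≈ 1.0010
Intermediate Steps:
Z(P) = P**2
c = -12 (c = -1 - 11 = -12)
n(U, N) = -3 + (25 + N)**(-2) (n(U, N) = -3 + 1/(((-5)**2 + N)**2) = -3 + 1/((25 + N)**2) = -3 + (25 + N)**(-2))
L(4) + n(c, a(2, -5)) = 4 + (-3 + (25 + (2 - 1*(-5)))**(-2)) = 4 + (-3 + (25 + (2 + 5))**(-2)) = 4 + (-3 + (25 + 7)**(-2)) = 4 + (-3 + 32**(-2)) = 4 + (-3 + 1/1024) = 4 - 3071/1024 = 1025/1024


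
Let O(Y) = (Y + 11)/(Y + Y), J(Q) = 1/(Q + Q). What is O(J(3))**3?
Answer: 300763/8 ≈ 37595.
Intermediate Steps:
J(Q) = 1/(2*Q)
O(Y) = (11 + Y)/(2*Y) (O(Y) = (11 + Y)/((2*Y)) = (11 + Y)*(1/(2*Y)) = (11 + Y)/(2*Y))
O(J(3))**3 = ((11 + (1/2)/3)/(2*(((1/2)/3))))**3 = ((11 + (1/2)*(1/3))/(2*(((1/2)*(1/3)))))**3 = ((11 + 1/6)/(2*(1/6)))**3 = ((1/2)*6*(67/6))**3 = (67/2)**3 = 300763/8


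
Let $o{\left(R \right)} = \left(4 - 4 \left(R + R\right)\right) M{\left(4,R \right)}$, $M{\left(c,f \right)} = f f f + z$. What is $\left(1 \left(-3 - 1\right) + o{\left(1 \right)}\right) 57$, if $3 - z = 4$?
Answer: $-228$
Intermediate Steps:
$z = -1$ ($z = 3 - 4 = -1$)
$M{\left(c,f \right)} = -1 + f^{3}$ ($M{\left(c,f \right)} = f f f - 1 = f^{2} f - 1 = f^{3} - 1 = -1 + f^{3}$)
$o{\left(R \right)} = \left(-1 + R^{3}\right) \left(4 - 8 R\right)$ ($o{\left(R \right)} = \left(4 - 4 \left(R + R\right)\right) \left(-1 + R^{3}\right) = \left(4 - 4 \cdot 2 R\right) \left(-1 + R^{3}\right) = \left(4 - 8 R\right) \left(-1 + R^{3}\right) = \left(-1 + R^{3}\right) \left(4 - 8 R\right)$)
$\left(1 \left(-3 - 1\right) + o{\left(1 \right)}\right) 57 = \left(1 \left(-3 - 1\right) - 4 \left(-1 + 1^{3}\right) \left(-1 + 2 \cdot 1\right)\right) 57 = \left(1 \left(-4\right) - 4 \left(-1 + 1\right) \left(-1 + 2\right)\right) 57 = \left(-4 - 0 \cdot 1\right) 57 = \left(-4 + 0\right) 57 = \left(-4\right) 57 = -228$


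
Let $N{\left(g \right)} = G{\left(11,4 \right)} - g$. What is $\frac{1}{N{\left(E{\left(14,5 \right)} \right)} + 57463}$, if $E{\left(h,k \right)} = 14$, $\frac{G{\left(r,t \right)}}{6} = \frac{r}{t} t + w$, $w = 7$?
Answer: $\frac{1}{57557} \approx 1.7374 \cdot 10^{-5}$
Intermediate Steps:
$G{\left(r,t \right)} = 42 + 6 r$ ($G{\left(r,t \right)} = 6 \left(\frac{r}{t} t + 7\right) = 6 \left(r + 7\right) = 6 \left(7 + r\right) = 42 + 6 r$)
$N{\left(g \right)} = 108 - g$ ($N{\left(g \right)} = \left(42 + 6 \cdot 11\right) - g = \left(42 + 66\right) - g = 108 - g$)
$\frac{1}{N{\left(E{\left(14,5 \right)} \right)} + 57463} = \frac{1}{\left(108 - 14\right) + 57463} = \frac{1}{94 + 57463} = \frac{1}{57557}$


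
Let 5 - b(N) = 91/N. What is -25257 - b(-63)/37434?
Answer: -4254617450/168453 ≈ -25257.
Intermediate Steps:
b(N) = 5 - 91/N
-25257 - b(-63)/37434 = -25257 - (5 - 91/(-63))/37434 = -25257 - (5 - 91*(-1/63))/37434 = -25257 - (5 + 13/9)/37434 = -25257 - 58/(9*37434) = -25257 - 1*29/168453 = -25257 - 29/168453 = -4254617450/168453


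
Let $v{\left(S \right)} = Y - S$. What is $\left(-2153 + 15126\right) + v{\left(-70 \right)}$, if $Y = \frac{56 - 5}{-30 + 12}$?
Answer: $\frac{78241}{6} \approx 13040.0$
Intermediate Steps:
$Y = - \frac{17}{6}$ ($Y = \frac{51}{-18} = 51 \left(- \frac{1}{18}\right) = - \frac{17}{6} \approx -2.8333$)
$v{\left(S \right)} = - \frac{17}{6} - S$
$\left(-2153 + 15126\right) + v{\left(-70 \right)} = \left(-2153 + 15126\right) - - \frac{403}{6} = 12973 + \left(- \frac{17}{6} + 70\right) = 12973 + \frac{403}{6} = \frac{78241}{6}$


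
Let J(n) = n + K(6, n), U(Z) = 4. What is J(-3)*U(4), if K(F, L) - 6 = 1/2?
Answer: 14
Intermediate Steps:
K(F, L) = 13/2 (K(F, L) = 6 + 1/2 = 13/2)
J(n) = 13/2 + n (J(n) = n + 13/2 = 13/2 + n)
J(-3)*U(4) = (13/2 - 3)*4 = (7/2)*4 = 14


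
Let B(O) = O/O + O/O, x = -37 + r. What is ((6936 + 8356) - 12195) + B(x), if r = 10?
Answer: 3099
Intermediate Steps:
x = -27 (x = -37 + 10 = -27)
B(O) = 2 (B(O) = 1 + 1 = 2)
((6936 + 8356) - 12195) + B(x) = ((6936 + 8356) - 12195) + 2 = (15292 - 12195) + 2 = 3097 + 2 = 3099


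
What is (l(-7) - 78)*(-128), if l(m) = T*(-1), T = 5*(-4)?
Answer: 7424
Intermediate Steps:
T = -20
l(m) = 20 (l(m) = -20*(-1) = 20)
(l(-7) - 78)*(-128) = (20 - 78)*(-128) = -58*(-128) = 7424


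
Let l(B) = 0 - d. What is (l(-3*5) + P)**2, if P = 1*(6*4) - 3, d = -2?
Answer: 529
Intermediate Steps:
l(B) = 2 (l(B) = 0 - 1*(-2) = 0 + 2 = 2)
P = 21 (P = 1*24 - 3 = 24 - 3 = 21)
(l(-3*5) + P)**2 = (2 + 21)**2 = 23**2 = 529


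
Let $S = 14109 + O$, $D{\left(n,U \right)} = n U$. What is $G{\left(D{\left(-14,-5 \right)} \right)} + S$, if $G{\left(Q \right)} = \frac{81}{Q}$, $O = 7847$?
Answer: $\frac{1537001}{70} \approx 21957.0$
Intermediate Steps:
$D{\left(n,U \right)} = U n$
$S = 21956$ ($S = 14109 + 7847 = 21956$)
$G{\left(D{\left(-14,-5 \right)} \right)} + S = \frac{81}{\left(-5\right) \left(-14\right)} + 21956 = \frac{81}{70} + 21956 = \frac{1537001}{70}$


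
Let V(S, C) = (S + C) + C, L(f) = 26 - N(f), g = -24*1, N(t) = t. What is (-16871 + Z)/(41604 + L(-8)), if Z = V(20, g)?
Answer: -16899/41638 ≈ -0.40586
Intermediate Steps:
g = -24
L(f) = 26 - f
V(S, C) = S + 2*C (V(S, C) = (C + S) + C = S + 2*C)
Z = -28 (Z = 20 + 2*(-24) = 20 - 48 = -28)
(-16871 + Z)/(41604 + L(-8)) = (-16871 - 28)/(41604 + (26 - 1*(-8))) = -16899/(41604 + (26 + 8)) = -16899/(41604 + 34) = -16899/41638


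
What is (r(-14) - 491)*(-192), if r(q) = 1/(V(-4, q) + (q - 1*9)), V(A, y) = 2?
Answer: 659968/7 ≈ 94281.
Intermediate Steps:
r(q) = 1/(-7 + q) (r(q) = 1/(2 + (q - 1*9)) = 1/(2 + (q - 9)) = 1/(2 + (-9 + q)) = 1/(-7 + q))
(r(-14) - 491)*(-192) = (1/(-7 - 14) - 491)*(-192) = (1/(-21) - 491)*(-192) = (-1/21 - 491)*(-192) = -10312/21*(-192) = 659968/7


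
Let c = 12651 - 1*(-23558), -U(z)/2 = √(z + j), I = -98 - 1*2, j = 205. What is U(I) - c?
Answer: -36209 - 2*√105 ≈ -36230.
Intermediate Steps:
I = -100 (I = -98 - 2 = -100)
U(z) = -2*√(205 + z) (U(z) = -2*√(z + 205) = -2*√(205 + z))
c = 36209 (c = 12651 + 23558 = 36209)
U(I) - c = -2*√(205 - 100) - 1*36209 = -2*√105 - 36209 = -36209 - 2*√105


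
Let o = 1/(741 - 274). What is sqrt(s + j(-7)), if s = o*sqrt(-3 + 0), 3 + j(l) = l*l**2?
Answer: sqrt(-75458794 + 467*I*sqrt(3))/467 ≈ 9.9696e-5 + 18.601*I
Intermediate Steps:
j(l) = -3 + l**3 (j(l) = -3 + l*l**2 = -3 + l**3)
o = 1/467 ≈ 0.0021413
s = I*sqrt(3)/467 (s = sqrt(-3 + 0)/467 = sqrt(-3)/467 = (I*sqrt(3))/467 = I*sqrt(3)/467 ≈ 0.0037089*I)
sqrt(s + j(-7)) = sqrt(I*sqrt(3)/467 + (-3 + (-7)**3)) = sqrt(I*sqrt(3)/467 + (-3 - 343)) = sqrt(I*sqrt(3)/467 - 346) = sqrt(-346 + I*sqrt(3)/467)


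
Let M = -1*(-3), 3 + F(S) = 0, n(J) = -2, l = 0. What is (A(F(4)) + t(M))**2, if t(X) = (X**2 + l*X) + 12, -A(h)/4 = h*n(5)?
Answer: 9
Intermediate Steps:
F(S) = -3 (F(S) = -3 + 0 = -3)
M = 3
A(h) = 8*h (A(h) = -4*h*(-2) = -(-8)*h = 8*h)
t(X) = 12 + X**2 (t(X) = (X**2 + 0*X) + 12 = (X**2 + 0) + 12 = X**2 + 12 = 12 + X**2)
(A(F(4)) + t(M))**2 = (8*(-3) + (12 + 3**2))**2 = (-24 + (12 + 9))**2 = (-24 + 21)**2 = (-3)**2 = 9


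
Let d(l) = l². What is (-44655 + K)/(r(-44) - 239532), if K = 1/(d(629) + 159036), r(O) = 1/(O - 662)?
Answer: 17486985612404/93801201716461 ≈ 0.18643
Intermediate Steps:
r(O) = 1/(-662 + O)
K = 1/554677 (K = 1/(629² + 159036) = 1/(395641 + 159036) = 1/554677 ≈ 1.8029e-6)
(-44655 + K)/(r(-44) - 239532) = (-44655 + 1/554677)/(1/(-662 - 44) - 239532) = -24769101434/(554677*(1/(-706) - 239532)) = -24769101434/(554677*(-1/706 - 239532)) = -24769101434/(554677*(-169109593/706)) = -24769101434/554677*(-706/169109593) = 17486985612404/93801201716461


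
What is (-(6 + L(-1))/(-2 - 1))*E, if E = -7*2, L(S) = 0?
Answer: -28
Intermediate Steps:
E = -14
(-(6 + L(-1))/(-2 - 1))*E = -(6 + 0)/(-2 - 1)*(-14) = -6/(-3)*(-14) = -6*(-1)/3*(-14) = -1*(-2)*(-14) = 2*(-14) = -28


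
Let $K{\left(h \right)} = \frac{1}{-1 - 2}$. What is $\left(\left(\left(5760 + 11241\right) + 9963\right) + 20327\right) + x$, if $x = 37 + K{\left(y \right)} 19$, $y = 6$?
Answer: $\frac{141965}{3} \approx 47322.0$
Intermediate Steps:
$K{\left(h \right)} = - \frac{1}{3}$ ($K{\left(h \right)} = \frac{1}{-3} = - \frac{1}{3}$)
$x = \frac{92}{3}$ ($x = 37 - \frac{19}{3} = \frac{92}{3} \approx 30.667$)
$\left(\left(\left(5760 + 11241\right) + 9963\right) + 20327\right) + x = \left(\left(\left(5760 + 11241\right) + 9963\right) + 20327\right) + \frac{92}{3} = \left(\left(17001 + 9963\right) + 20327\right) + \frac{92}{3} = \left(26964 + 20327\right) + \frac{92}{3} = 47291 + \frac{92}{3} = \frac{141965}{3}$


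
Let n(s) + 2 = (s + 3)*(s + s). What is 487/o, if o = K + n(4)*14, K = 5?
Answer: 487/761 ≈ 0.63995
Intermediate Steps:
n(s) = -2 + 2*s*(3 + s) (n(s) = -2 + (s + 3)*(s + s) = -2 + (3 + s)*(2*s) = -2 + 2*s*(3 + s))
o = 761 (o = 5 + (-2 + 2*4**2 + 6*4)*14 = 5 + (-2 + 2*16 + 24)*14 = 5 + (-2 + 32 + 24)*14 = 5 + 54*14 = 5 + 756 = 761)
487/o = 487/761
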